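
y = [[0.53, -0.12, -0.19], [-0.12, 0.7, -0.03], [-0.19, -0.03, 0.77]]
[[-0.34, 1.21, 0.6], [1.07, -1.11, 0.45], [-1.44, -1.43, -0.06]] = y@[[-1.10, 1.39, 1.45], [1.25, -1.42, 0.91], [-2.09, -1.57, 0.32]]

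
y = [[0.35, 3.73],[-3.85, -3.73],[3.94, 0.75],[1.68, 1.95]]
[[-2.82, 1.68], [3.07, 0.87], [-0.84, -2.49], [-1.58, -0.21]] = y@ [[-0.07, -0.73], [-0.75, 0.52]]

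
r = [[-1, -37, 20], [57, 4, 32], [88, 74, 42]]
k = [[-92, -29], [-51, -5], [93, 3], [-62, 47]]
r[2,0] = 88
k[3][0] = -62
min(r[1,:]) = 4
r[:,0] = [-1, 57, 88]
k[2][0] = 93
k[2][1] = 3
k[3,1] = 47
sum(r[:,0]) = 144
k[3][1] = 47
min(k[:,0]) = -92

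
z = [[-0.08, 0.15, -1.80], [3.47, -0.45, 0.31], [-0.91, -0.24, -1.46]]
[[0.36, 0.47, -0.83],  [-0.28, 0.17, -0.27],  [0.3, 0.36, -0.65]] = z@[[-0.05, 0.06, -0.1], [0.1, -0.10, 0.16], [-0.19, -0.27, 0.48]]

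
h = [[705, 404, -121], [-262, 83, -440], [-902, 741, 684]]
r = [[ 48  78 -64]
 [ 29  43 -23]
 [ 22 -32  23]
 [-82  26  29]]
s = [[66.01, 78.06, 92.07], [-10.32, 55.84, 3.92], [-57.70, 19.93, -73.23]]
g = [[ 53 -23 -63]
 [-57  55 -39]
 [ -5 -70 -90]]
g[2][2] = -90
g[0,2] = -63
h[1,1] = 83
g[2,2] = -90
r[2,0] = 22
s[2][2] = -73.23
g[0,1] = -23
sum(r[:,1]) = 115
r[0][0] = 48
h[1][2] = -440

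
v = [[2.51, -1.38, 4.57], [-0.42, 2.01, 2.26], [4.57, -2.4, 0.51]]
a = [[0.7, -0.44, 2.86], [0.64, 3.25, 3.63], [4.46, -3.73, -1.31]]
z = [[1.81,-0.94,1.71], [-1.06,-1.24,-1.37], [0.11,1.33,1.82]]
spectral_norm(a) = 6.75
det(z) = -4.64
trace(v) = 5.03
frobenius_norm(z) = 4.09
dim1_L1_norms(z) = [4.46, 3.67, 3.26]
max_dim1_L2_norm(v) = 5.39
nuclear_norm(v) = 12.27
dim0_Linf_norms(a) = [4.46, 3.73, 3.63]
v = z + a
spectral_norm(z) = 3.44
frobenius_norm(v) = 8.08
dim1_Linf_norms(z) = [1.81, 1.37, 1.82]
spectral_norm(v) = 6.72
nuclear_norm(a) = 12.88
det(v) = -35.73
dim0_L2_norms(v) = [5.23, 3.42, 5.12]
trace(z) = 2.39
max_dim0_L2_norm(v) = 5.23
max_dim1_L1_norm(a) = 9.5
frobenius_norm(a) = 8.28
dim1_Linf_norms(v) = [4.57, 2.26, 4.57]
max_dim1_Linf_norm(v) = 4.57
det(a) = -49.28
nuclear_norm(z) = 6.19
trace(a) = 2.64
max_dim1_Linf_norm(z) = 1.82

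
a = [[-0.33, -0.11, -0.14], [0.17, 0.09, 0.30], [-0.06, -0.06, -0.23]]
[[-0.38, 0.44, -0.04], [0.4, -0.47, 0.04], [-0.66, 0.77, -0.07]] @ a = [[0.20,  0.08,  0.19], [-0.21,  -0.09,  -0.21], [0.35,  0.15,  0.34]]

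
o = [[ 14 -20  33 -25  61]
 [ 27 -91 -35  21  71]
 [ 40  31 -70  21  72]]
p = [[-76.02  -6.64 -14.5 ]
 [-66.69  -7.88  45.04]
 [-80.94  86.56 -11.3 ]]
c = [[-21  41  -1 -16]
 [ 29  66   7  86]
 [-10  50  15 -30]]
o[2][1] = 31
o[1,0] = 27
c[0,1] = 41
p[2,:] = [-80.94, 86.56, -11.3]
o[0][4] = 61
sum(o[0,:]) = 63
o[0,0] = 14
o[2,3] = 21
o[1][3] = 21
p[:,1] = [-6.64, -7.88, 86.56]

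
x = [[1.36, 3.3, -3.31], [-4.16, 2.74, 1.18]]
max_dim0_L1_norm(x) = 6.04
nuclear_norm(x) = 9.99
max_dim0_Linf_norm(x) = 4.16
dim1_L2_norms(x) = [4.87, 5.12]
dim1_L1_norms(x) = [7.97, 8.08]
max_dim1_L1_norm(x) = 8.08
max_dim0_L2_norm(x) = 4.38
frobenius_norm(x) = 7.06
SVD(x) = [[-0.20, 0.98], [0.98, 0.20]] @ diag([5.129288892977376, 4.857128313353368]) @ [[-0.85, 0.4, 0.35], [0.11, 0.78, -0.62]]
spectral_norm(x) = 5.13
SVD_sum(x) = [[0.85, -0.4, -0.35], [-4.26, 2.0, 1.77]] + [[0.51, 3.7, -2.96], [0.10, 0.74, -0.59]]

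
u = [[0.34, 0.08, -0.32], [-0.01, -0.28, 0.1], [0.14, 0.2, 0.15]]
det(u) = -0.032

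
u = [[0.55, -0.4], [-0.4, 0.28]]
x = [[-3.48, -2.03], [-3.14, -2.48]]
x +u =[[-2.93, -2.43],[-3.54, -2.20]]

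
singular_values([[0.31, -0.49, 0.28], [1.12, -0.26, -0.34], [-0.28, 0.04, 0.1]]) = [1.28, 0.54, 0.0]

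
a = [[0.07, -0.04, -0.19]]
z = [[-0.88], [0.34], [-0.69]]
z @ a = [[-0.06, 0.04, 0.17], [0.02, -0.01, -0.06], [-0.05, 0.03, 0.13]]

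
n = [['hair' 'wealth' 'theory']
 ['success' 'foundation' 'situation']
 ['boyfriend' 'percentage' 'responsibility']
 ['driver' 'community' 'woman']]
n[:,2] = ['theory', 'situation', 'responsibility', 'woman']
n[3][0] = 'driver'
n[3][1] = 'community'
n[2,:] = ['boyfriend', 'percentage', 'responsibility']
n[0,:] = ['hair', 'wealth', 'theory']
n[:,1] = ['wealth', 'foundation', 'percentage', 'community']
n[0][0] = 'hair'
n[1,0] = 'success'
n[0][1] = 'wealth'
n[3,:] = ['driver', 'community', 'woman']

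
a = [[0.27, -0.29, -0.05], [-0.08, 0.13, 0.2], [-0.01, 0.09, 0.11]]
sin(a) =[[0.26, -0.28, -0.04], [-0.08, 0.13, 0.20], [-0.01, 0.09, 0.11]]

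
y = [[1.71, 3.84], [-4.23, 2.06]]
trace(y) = 3.77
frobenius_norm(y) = 6.31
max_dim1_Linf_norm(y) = 4.23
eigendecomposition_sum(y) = [[(0.86+2.05j), 1.92-0.90j],  [-2.12+0.99j, (1.03+1.97j)]] + [[(0.86-2.05j), 1.92+0.90j], [(-2.12-0.99j), (1.03-1.97j)]]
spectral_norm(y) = 4.72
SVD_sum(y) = [[-0.58, 0.38], [-3.89, 2.57]] + [[2.29, 3.46],  [-0.34, -0.51]]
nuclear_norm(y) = 8.91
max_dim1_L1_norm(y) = 6.29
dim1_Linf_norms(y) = [3.84, 4.23]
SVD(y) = [[0.15, 0.99], [0.99, -0.15]] @ diag([4.715599890928405, 4.191576990665449]) @ [[-0.83, 0.55], [0.55, 0.83]]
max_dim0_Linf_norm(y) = 4.23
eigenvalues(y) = [(1.88+4.03j), (1.88-4.03j)]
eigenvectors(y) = [[(-0.03+0.69j), (-0.03-0.69j)],[-0.72+0.00j, (-0.72-0j)]]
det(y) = 19.77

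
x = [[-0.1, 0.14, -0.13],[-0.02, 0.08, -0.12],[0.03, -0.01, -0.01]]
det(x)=-0.000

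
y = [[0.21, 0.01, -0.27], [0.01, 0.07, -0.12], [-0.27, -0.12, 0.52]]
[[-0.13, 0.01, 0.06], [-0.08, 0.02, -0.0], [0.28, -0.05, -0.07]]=y @ [[-0.16, 0.05, -0.01], [-0.49, 0.35, -0.43], [0.35, 0.01, -0.24]]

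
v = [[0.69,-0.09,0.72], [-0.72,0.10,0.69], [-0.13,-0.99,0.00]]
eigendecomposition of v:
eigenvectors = [[(0.85+0j), (-0.2-0.32j), -0.20+0.32j],[(-0.43+0j), (0.1-0.63j), (0.1+0.63j)],[0.32+0.00j, 0.67+0.00j, 0.67-0.00j]]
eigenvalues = [(1.01+0j), (-0.11+0.99j), (-0.11-0.99j)]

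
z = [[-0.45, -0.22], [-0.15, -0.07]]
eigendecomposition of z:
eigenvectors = [[-0.95, 0.44], [-0.31, -0.90]]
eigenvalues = [-0.52, 0.0]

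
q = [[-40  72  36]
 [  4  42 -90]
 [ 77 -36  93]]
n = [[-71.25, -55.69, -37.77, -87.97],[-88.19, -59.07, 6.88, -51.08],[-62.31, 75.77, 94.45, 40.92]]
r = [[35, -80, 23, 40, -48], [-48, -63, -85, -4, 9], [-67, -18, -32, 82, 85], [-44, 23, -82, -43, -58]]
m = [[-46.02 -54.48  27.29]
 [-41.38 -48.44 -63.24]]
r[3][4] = -58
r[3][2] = -82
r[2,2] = -32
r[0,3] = 40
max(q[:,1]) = 72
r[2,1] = -18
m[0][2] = 27.29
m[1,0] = -41.38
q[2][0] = 77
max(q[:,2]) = 93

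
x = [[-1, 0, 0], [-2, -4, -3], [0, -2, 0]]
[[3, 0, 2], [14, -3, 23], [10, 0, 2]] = x @ [[-3, 0, -2], [-5, 0, -1], [4, 1, -5]]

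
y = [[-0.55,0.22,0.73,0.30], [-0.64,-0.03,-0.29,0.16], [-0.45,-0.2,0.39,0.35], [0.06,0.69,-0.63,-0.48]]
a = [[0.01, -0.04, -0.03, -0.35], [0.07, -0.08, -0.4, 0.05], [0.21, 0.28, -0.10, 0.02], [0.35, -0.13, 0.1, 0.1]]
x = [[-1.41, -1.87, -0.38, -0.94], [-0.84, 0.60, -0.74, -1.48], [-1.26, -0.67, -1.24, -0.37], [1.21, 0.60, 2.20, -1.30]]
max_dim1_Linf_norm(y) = 0.73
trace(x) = -3.35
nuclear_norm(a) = 1.52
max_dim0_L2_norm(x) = 2.66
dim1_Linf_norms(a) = [0.35, 0.4, 0.28, 0.35]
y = x @ a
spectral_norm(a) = 0.45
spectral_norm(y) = 1.42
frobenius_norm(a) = 0.77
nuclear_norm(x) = 7.80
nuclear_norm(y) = 2.89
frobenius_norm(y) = 1.77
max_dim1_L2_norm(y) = 1.05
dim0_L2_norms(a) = [0.41, 0.32, 0.43, 0.37]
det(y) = 0.00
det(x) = -0.01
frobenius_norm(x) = 4.73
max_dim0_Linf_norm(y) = 0.73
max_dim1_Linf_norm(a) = 0.4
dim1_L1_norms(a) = [0.43, 0.6, 0.61, 0.68]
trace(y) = -0.67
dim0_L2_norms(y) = [0.96, 0.75, 1.08, 0.68]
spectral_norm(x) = 3.72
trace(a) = -0.07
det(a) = 0.02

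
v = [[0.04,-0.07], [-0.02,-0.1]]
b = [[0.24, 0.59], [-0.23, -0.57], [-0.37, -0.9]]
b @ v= [[-0.00, -0.08], [0.0, 0.07], [0.00, 0.12]]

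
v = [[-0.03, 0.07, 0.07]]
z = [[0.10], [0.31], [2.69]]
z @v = [[-0.00, 0.01, 0.01],[-0.01, 0.02, 0.02],[-0.08, 0.19, 0.19]]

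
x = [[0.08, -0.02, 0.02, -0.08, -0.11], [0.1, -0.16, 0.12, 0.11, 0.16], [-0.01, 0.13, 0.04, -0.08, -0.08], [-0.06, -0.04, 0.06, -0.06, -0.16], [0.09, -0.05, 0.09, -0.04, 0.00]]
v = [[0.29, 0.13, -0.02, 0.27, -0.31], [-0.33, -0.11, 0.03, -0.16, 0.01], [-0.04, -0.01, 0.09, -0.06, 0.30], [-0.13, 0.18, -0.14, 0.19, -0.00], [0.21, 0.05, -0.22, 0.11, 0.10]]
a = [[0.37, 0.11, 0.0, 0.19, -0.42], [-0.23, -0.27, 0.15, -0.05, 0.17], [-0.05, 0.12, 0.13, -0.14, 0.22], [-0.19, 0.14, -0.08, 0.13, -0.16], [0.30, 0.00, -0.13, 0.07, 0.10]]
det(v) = -0.00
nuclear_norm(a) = 1.75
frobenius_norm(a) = 0.93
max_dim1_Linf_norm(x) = 0.16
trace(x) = -0.10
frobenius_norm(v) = 0.86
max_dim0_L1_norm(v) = 1.0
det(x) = 0.00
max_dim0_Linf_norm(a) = 0.42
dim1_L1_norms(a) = [1.09, 0.87, 0.66, 0.7, 0.6]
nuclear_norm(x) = 0.82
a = v + x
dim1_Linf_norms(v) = [0.31, 0.33, 0.3, 0.19, 0.22]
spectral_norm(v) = 0.68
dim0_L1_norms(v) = [1.0, 0.48, 0.5, 0.79, 0.72]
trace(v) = 0.56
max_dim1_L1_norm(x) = 0.65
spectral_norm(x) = 0.35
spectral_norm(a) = 0.75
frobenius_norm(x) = 0.45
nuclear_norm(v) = 1.59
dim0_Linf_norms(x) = [0.1, 0.16, 0.12, 0.11, 0.16]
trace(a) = 0.46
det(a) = -0.00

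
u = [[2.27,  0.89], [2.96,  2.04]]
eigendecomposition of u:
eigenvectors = [[0.51, -0.45], [0.86, 0.89]]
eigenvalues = [3.78, 0.53]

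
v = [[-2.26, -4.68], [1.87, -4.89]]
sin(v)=[[-0.18, 11.29], [-4.51, 6.16]]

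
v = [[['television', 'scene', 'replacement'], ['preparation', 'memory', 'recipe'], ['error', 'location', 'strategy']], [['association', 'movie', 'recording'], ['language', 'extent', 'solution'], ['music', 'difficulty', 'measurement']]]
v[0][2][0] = 'error'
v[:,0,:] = [['television', 'scene', 'replacement'], ['association', 'movie', 'recording']]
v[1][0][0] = 'association'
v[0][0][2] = 'replacement'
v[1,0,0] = 'association'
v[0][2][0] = 'error'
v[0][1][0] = 'preparation'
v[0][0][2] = 'replacement'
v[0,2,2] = 'strategy'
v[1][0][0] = 'association'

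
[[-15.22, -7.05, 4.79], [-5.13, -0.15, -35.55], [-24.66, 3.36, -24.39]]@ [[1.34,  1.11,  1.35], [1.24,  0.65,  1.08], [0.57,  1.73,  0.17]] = [[-26.41,-13.19,-27.35], [-27.32,-67.29,-13.13], [-42.78,-67.38,-33.81]]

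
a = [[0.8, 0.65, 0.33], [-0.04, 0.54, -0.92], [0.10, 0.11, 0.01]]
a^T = [[0.8,-0.04,0.10], [0.65,0.54,0.11], [0.33,-0.92,0.01]]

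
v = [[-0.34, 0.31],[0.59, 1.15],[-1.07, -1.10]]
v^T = [[-0.34,0.59,-1.07], [0.31,1.15,-1.1]]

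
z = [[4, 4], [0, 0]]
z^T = [[4, 0], [4, 0]]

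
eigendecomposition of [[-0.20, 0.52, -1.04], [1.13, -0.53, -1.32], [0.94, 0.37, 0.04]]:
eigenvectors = [[0.43+0.00j, -0.51+0.02j, (-0.51-0.02j)],[-0.90+0.00j, (-0.63+0j), -0.63-0.00j],[-0.06+0.00j, (-0.08+0.58j), (-0.08-0.58j)]]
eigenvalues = [(-1.15+0j), (0.23+1.2j), (0.23-1.2j)]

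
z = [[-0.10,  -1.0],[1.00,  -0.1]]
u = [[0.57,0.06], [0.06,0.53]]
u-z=[[0.67, 1.06], [-0.94, 0.63]]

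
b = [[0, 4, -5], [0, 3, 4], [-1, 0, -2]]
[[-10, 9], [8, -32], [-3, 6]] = b @ [[-1, 4], [0, -4], [2, -5]]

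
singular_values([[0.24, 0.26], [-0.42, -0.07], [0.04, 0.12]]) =[0.53, 0.2]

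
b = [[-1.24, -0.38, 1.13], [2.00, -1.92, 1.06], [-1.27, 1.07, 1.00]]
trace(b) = -2.16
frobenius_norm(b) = 3.94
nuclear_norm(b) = 6.04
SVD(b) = [[-0.20, -0.76, -0.62], [0.85, -0.45, 0.27], [-0.48, -0.48, 0.73]] @ diag([3.307619400331363, 2.0218501176583494, 0.7060283310721381]) @ [[0.78,-0.63,0.06], [0.32,0.31,-0.89], [0.54,0.71,0.45]]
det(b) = 4.72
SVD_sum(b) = [[-0.51, 0.41, -0.04], [2.19, -1.77, 0.17], [-1.24, 1.0, -0.10]] + [[-0.49, -0.48, 1.37], [-0.29, -0.28, 0.81], [-0.31, -0.3, 0.86]] + [[-0.24, -0.31, -0.2], [0.1, 0.14, 0.08], [0.28, 0.37, 0.23]]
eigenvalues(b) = [(-1.66+1.16j), (-1.66-1.16j), (1.15+0j)]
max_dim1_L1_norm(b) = 4.98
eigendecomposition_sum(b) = [[(-0.58+1.06j), (-0.26-0.59j), 0.37-0.05j], [(1.06+1.71j), -1.07-0.11j, 0.23-0.58j], [-0.53-0.41j, (0.35-0.09j), -0.01+0.21j]] + [[-0.58-1.06j, -0.26+0.59j, (0.37+0.05j)], [1.06-1.71j, (-1.07+0.11j), 0.23+0.58j], [-0.53+0.41j, 0.35+0.09j, (-0.01-0.21j)]] + [[-0.08+0.00j, (0.14+0j), (0.38-0j)], [-0.13+0.00j, 0.22+0.00j, 0.60-0.00j], [(-0.22+0j), (0.38+0j), (1.01-0j)]]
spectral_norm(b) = 3.31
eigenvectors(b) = [[0.24+0.43j, 0.24-0.43j, 0.31+0.00j], [0.82+0.00j, (0.82-0j), 0.48+0.00j], [-0.26+0.09j, (-0.26-0.09j), (0.82+0j)]]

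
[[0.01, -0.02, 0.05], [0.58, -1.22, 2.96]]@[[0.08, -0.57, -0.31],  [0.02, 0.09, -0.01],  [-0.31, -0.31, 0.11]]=[[-0.02, -0.02, 0.00], [-0.90, -1.36, 0.16]]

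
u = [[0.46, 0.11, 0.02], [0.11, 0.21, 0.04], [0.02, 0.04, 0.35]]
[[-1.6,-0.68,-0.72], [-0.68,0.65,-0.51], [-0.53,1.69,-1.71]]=u @ [[-3.10,-2.53,-1.13], [-1.41,3.55,-0.94], [-1.17,4.56,-4.7]]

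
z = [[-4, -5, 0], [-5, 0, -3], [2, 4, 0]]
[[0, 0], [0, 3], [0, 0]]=z@[[0, 0], [0, 0], [0, -1]]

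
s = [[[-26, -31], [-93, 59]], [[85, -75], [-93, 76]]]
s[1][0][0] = 85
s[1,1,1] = 76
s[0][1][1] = 59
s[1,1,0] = -93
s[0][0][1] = -31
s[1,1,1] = 76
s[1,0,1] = -75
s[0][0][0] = -26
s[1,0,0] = 85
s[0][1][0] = -93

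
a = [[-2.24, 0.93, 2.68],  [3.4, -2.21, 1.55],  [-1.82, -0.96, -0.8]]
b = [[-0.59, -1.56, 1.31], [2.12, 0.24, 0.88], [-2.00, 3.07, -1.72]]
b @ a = [[-6.37, 1.64, -5.05], [-5.53, 0.6, 5.35], [18.05, -6.99, 0.77]]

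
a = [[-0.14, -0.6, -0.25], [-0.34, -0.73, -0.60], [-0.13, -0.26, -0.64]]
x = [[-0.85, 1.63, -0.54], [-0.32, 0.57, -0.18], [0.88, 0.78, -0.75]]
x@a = [[-0.36, -0.54, -0.42], [-0.13, -0.18, -0.15], [-0.29, -0.90, -0.21]]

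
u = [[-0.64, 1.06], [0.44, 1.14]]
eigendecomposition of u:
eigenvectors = [[-0.98, -0.47],[0.21, -0.88]]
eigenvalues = [-0.87, 1.37]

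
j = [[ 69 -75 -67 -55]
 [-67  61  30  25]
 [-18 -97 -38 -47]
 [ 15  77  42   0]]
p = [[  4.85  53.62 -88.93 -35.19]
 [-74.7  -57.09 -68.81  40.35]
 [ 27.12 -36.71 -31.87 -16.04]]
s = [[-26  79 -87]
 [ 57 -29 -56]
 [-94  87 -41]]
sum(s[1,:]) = -28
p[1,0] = -74.7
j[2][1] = -97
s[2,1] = 87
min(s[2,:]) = -94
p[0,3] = -35.19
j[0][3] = -55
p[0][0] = 4.85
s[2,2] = -41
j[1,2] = 30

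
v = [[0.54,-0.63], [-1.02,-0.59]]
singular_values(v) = [1.2, 0.8]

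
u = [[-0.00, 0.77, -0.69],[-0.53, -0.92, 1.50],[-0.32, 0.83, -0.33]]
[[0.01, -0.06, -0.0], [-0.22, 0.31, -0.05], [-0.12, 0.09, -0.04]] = u @ [[0.13,-0.12,0.04], [-0.18,0.17,-0.05], [-0.21,0.27,-0.05]]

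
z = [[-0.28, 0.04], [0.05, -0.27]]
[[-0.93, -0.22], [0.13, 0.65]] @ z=[[0.25, 0.02], [-0.00, -0.17]]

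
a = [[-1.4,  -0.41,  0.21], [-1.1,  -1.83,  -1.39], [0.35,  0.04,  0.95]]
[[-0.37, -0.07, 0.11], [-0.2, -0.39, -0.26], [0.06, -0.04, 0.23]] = a@[[0.27,-0.03,-0.03],[-0.03,0.26,-0.04],[-0.03,-0.04,0.26]]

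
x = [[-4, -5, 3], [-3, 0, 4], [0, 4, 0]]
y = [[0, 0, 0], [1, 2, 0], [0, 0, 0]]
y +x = [[-4, -5, 3], [-2, 2, 4], [0, 4, 0]]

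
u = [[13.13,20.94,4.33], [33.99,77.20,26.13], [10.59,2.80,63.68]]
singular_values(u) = [96.98, 56.42, 3.83]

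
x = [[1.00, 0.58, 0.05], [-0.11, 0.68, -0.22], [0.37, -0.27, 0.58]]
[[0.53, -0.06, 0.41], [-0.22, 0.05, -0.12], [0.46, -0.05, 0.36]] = x @ [[0.57, -0.1, 0.39], [-0.1, 0.06, 0.01], [0.39, 0.01, 0.38]]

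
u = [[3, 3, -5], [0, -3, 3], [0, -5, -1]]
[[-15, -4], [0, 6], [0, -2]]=u @[[-5, 2], [0, 0], [0, 2]]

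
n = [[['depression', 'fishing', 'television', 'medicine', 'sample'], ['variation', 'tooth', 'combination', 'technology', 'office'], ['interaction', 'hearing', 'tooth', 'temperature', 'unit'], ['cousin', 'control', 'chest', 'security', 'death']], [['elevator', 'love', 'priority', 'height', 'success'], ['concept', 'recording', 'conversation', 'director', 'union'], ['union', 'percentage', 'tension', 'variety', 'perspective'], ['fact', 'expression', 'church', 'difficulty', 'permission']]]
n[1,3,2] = 'church'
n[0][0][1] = 'fishing'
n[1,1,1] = 'recording'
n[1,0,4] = 'success'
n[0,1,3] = 'technology'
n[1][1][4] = 'union'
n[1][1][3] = 'director'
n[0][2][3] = 'temperature'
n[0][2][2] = 'tooth'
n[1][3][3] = 'difficulty'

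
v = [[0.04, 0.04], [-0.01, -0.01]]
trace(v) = 0.03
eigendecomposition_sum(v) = [[0.04, 0.04], [-0.01, -0.01]] + [[-0.00,-0.0], [0.00,0.00]]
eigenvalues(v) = [0.03, 0.0]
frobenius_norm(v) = 0.06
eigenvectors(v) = [[0.97, -0.71], [-0.24, 0.71]]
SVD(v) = [[-0.97,  0.24], [0.24,  0.97]] @ diag([0.05830951894845301, 1.5421972155448496e-19]) @ [[-0.71, -0.71], [-0.71, 0.71]]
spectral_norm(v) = 0.06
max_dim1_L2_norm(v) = 0.06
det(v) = 0.00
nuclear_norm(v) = 0.06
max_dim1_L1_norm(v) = 0.08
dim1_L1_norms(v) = [0.08, 0.02]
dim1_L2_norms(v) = [0.06, 0.01]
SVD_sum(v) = [[0.04, 0.04], [-0.01, -0.01]] + [[-0.0, 0.00], [-0.00, 0.00]]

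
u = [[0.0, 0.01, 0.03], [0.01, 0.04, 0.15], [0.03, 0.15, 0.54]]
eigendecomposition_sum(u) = [[0.00, 0.01, 0.03], [0.01, 0.04, 0.15], [0.03, 0.15, 0.54]] + [[-0.00,0.00,-0.00], [0.0,-0.00,0.0], [-0.00,0.0,-0.00]] + [[0.0, 0.0, -0.00],  [0.00, 0.0, -0.00],  [-0.0, -0.00, 0.0]]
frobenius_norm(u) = 0.58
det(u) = -0.00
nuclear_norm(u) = 0.59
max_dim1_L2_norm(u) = 0.56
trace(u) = 0.58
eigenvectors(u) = [[-0.05, -0.72, -0.69], [-0.27, 0.67, -0.69], [-0.96, -0.15, 0.23]]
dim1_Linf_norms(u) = [0.03, 0.15, 0.54]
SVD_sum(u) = [[0.0, 0.01, 0.03], [0.01, 0.04, 0.15], [0.03, 0.15, 0.54]] + [[-0.0, 0.0, -0.00], [0.0, -0.0, 0.0], [-0.0, 0.0, -0.00]] + [[0.00, 0.00, -0.0], [0.0, 0.00, -0.0], [-0.0, -0.0, 0.0]]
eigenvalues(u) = [0.58, -0.0, 0.0]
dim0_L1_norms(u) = [0.04, 0.2, 0.72]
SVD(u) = [[-0.05, 0.72, -0.69], [-0.27, -0.67, -0.69], [-0.96, 0.15, 0.23]] @ diag([0.5832575659723035, 0.0032575659723036183, 1.6395305752027578e-17]) @ [[-0.05, -0.27, -0.96], [-0.72, 0.67, -0.15], [-0.69, -0.69, 0.23]]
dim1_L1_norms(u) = [0.04, 0.2, 0.72]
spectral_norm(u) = 0.58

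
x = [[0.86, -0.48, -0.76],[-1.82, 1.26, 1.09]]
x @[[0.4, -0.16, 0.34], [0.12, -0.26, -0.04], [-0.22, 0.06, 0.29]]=[[0.45, -0.06, 0.09],  [-0.82, 0.03, -0.35]]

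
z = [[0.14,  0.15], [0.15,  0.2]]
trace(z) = 0.34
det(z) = 0.01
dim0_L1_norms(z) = [0.29, 0.35]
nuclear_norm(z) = 0.34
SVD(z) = [[-0.63,-0.77], [-0.77,0.63]] @ diag([0.3229705854077836, 0.01702941459221646]) @ [[-0.63, -0.77], [-0.77, 0.63]]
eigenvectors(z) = [[-0.77,-0.63], [0.63,-0.77]]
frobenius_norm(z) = 0.32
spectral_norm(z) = 0.32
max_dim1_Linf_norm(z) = 0.2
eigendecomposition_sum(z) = [[0.01, -0.01],[-0.01, 0.01]] + [[0.13, 0.16], [0.16, 0.19]]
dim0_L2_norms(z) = [0.21, 0.25]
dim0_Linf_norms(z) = [0.15, 0.2]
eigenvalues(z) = [0.02, 0.32]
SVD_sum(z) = [[0.13, 0.16], [0.16, 0.19]] + [[0.01, -0.01],[-0.01, 0.01]]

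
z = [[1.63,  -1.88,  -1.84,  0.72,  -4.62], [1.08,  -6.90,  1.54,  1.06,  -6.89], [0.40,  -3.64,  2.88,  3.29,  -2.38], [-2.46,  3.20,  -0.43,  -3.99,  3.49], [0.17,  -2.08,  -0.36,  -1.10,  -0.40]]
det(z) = -70.69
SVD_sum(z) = [[0.88, -2.93, 0.6, 1.35, -3.07],[1.88, -6.25, 1.28, 2.88, -6.53],[1.03, -3.43, 0.7, 1.58, -3.58],[-1.17, 3.9, -0.8, -1.8, 4.08],[0.24, -0.81, 0.17, 0.37, -0.84]] + [[0.15,0.04,-1.65,-1.74,-1.09], [0.06,0.02,-0.71,-0.75,-0.47], [-0.17,-0.05,1.89,1.99,1.25], [0.08,0.02,-0.86,-0.91,-0.57], [0.06,0.02,-0.68,-0.72,-0.45]] + [[0.82, 0.86, -0.84, 1.07, -0.29],[-0.80, -0.84, 0.82, -1.04, 0.28],[-0.26, -0.27, 0.27, -0.34, 0.09],[-1.02, -1.07, 1.04, -1.32, 0.35],[-0.59, -0.62, 0.61, -0.77, 0.21]] + [[-0.14, 0.17, 0.11, 0.0, -0.18], [-0.12, 0.15, 0.1, 0.0, -0.16], [-0.11, 0.14, 0.09, 0.0, -0.14], [-0.29, 0.36, 0.23, 0.01, -0.38], [0.52, -0.65, -0.41, -0.01, 0.69]] + [[-0.08, -0.02, -0.06, 0.04, 0.01], [0.06, 0.02, 0.04, -0.03, -0.01], [-0.1, -0.03, -0.07, 0.05, 0.01], [-0.06, -0.02, -0.04, 0.03, 0.00], [-0.06, -0.02, -0.04, 0.03, 0.00]]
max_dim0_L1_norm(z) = 17.78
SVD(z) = [[-0.34, 0.58, 0.49, 0.22, 0.50], [-0.72, 0.25, -0.48, 0.19, -0.38], [-0.40, -0.67, -0.16, 0.17, 0.59], [0.45, 0.30, -0.61, 0.46, 0.35], [-0.09, 0.24, -0.36, -0.82, 0.36]] @ diag([13.547653636686265, 4.527747041657412, 3.7085871785987425, 1.4019041476415912, 0.22166092732428244]) @ [[-0.19, 0.64, -0.13, -0.3, 0.67],[0.06, 0.02, -0.62, -0.66, -0.41],[0.45, 0.47, -0.46, 0.58, -0.16],[-0.45, 0.56, 0.36, 0.01, -0.59],[-0.75, -0.22, -0.5, 0.37, 0.06]]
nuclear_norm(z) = 23.41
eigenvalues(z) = [(-7.6+0j), (-3.33+0j), (-0.5+0j), (2.32+0.48j), (2.32-0.48j)]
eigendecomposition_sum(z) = [[0.38+0.00j,-3.73+0.00j,(0.5-0j),(-0.35+0j),(-2.99-0j)],[(0.79+0j),(-7.82+0j),1.04-0.00j,(-0.73+0j),(-6.28-0j)],[0.47+0.00j,-4.62+0.00j,0.62-0.00j,-0.43+0.00j,(-3.71-0j)],[(-0.54-0j),(5.38-0j),(-0.72+0j),(0.5-0j),4.32+0.00j],[(0.16+0j),(-1.58+0j),(0.21-0j),(-0.15+0j),(-1.27-0j)]] + [[0.76-0.00j, (0.68-0j), 0.23-0.00j, (1.92-0j), (0.7+0j)], [0.58-0.00j, 0.51-0.00j, (0.17-0j), (1.45-0j), 0.53+0.00j], [(1.22-0j), (1.09-0j), (0.37-0j), 3.07-0.00j, (1.12+0j)], [-1.90+0.00j, (-1.7+0j), (-0.57+0j), -4.80+0.00j, (-1.74-0j)], [(-0.2+0j), (-0.18+0j), -0.06+0.00j, -0.50+0.00j, -0.18-0.00j]] + [[(-0.46+0j), 0.28+0.00j, -0.45+0.00j, -0.37+0.00j, -0.21-0.00j], [(-0.12+0j), (0.07+0j), (-0.12+0j), -0.09+0.00j, -0.06-0.00j], [-0.33+0.00j, 0.19+0.00j, -0.32+0.00j, -0.26+0.00j, -0.15-0.00j], [0.26-0.00j, (-0.16-0j), (0.25-0j), (0.21-0j), (0.12+0j)], [(0.01-0j), (-0-0j), 0.01-0.00j, 0.01-0.00j, 0j]] + [[0.48-0.30j, 0.45-0.57j, (-1.06+0.63j), -0.24-0.05j, -1.06+1.52j], [(-0.08+0.62j), (0.17+0.78j), (0.22-1.34j), (0.21-0.17j), -0.54-1.97j], [(-0.48+0.98j), -0.15+1.40j, (1.11-2.12j), 0.45-0.16j, (0.18-3.59j)], [(-0.14+0.02j), -0.16+0.08j, (0.3-0.03j), (0.05+0.04j), (0.4-0.23j)], [0.10-0.64j, (-0.16-0.82j), -0.26+1.40j, (-0.23+0.17j), (0.52+2.08j)]] + [[(0.48+0.3j), 0.45+0.57j, -1.06-0.63j, -0.24+0.05j, -1.06-1.52j], [-0.08-0.62j, (0.17-0.78j), 0.22+1.34j, 0.21+0.17j, (-0.54+1.97j)], [(-0.48-0.98j), (-0.15-1.4j), 1.11+2.12j, (0.45+0.16j), (0.18+3.59j)], [-0.14-0.02j, (-0.16-0.08j), 0.30+0.03j, (0.05-0.04j), (0.4+0.23j)], [0.10+0.64j, -0.16+0.82j, (-0.26-1.4j), -0.23-0.17j, (0.52-2.08j)]]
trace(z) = -6.78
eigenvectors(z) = [[0.33+0.00j, (-0.31+0j), -0.73+0.00j, 0.31+0.19j, (0.31-0.19j)], [0.69+0.00j, -0.23+0.00j, -0.19+0.00j, -0.39+0.13j, -0.39-0.13j], [0.41+0.00j, (-0.5+0j), -0.51+0.00j, -0.71+0.00j, (-0.71-0j)], [-0.48+0.00j, 0.77+0.00j, 0.41+0.00j, -0.05-0.08j, -0.05+0.08j], [0.14+0.00j, 0.08+0.00j, (0.01+0j), 0.41-0.12j, (0.41+0.12j)]]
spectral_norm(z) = 13.55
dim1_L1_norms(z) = [10.69, 17.47, 12.59, 13.57, 4.11]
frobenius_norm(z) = 14.83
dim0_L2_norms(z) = [3.17, 8.89, 3.79, 5.44, 9.32]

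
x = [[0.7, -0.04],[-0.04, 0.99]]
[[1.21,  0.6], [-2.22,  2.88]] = x @ [[1.61, 1.03], [-2.18, 2.95]]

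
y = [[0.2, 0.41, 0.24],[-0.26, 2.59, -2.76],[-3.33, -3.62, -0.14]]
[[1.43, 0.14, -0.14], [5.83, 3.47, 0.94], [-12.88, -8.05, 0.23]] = y @ [[0.76,2.47,0.08], [2.84,0.01,-0.12], [0.48,-1.48,-0.46]]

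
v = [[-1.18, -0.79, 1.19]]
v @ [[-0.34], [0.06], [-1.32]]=[[-1.22]]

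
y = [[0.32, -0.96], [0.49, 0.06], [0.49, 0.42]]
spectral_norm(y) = 1.05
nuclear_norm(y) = 1.81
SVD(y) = [[0.94, 0.25], [0.01, 0.65], [-0.33, 0.72]] @ diag([1.0542311263244555, 0.7568333583350237]) @ [[0.13, -0.99], [0.99, 0.13]]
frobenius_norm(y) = 1.30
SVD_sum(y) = [[0.13,-0.99], [0.0,-0.01], [-0.05,0.35]] + [[0.19,0.03], [0.49,0.07], [0.54,0.07]]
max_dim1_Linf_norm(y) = 0.96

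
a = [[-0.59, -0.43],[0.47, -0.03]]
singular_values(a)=[0.83, 0.27]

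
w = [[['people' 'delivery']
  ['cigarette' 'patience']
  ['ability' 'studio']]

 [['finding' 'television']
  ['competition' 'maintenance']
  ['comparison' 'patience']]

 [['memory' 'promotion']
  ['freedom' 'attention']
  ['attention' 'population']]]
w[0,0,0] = 'people'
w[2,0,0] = 'memory'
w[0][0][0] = 'people'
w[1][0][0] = 'finding'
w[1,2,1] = 'patience'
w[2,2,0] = 'attention'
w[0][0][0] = 'people'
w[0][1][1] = 'patience'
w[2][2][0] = 'attention'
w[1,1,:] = ['competition', 'maintenance']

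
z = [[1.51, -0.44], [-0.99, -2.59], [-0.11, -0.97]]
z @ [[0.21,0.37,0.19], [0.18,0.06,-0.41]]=[[0.24, 0.53, 0.47], [-0.67, -0.52, 0.87], [-0.2, -0.10, 0.38]]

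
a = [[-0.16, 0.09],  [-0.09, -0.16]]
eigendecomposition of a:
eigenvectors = [[0.71+0.00j, 0.71-0.00j],[0.00+0.71j, 0.00-0.71j]]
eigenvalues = [(-0.16+0.09j), (-0.16-0.09j)]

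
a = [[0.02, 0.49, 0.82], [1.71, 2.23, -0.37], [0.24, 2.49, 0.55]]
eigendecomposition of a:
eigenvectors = [[0.33+0.00j, (0.18-0.53j), (0.18+0.53j)],[(0.6+0j), -0.17+0.34j, -0.17-0.34j],[(0.73+0j), (0.74+0j), 0.74-0.00j]]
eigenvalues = [(2.72+0j), (0.04+0.98j), (0.04-0.98j)]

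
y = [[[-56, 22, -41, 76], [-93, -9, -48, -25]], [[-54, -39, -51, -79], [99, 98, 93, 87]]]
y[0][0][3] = 76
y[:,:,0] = [[-56, -93], [-54, 99]]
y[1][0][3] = -79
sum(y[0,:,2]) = -89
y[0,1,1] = -9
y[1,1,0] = 99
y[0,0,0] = -56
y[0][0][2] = -41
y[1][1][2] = 93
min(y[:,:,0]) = -93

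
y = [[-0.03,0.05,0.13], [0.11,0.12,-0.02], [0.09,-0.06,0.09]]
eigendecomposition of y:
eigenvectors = [[(0.8+0j), (0.2+0.34j), (0.2-0.34j)], [(-0.4+0j), 0.73+0.00j, 0.73-0.00j], [(-0.44+0j), -0.09+0.54j, (-0.09-0.54j)]]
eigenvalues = [(-0.13+0j), (0.15+0.04j), (0.15-0.04j)]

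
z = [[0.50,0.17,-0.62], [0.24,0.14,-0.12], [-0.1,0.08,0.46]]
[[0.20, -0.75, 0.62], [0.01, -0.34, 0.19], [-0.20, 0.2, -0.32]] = z @ [[-0.35, -1.55, 0.11], [0.2, 0.29, 0.54], [-0.55, 0.04, -0.77]]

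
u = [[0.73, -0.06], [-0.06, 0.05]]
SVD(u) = [[-1.0, 0.09], [0.09, 1.0]] @ diag([0.7352535300326414, 0.044746469967358635]) @ [[-1.00, 0.09],[0.09, 1.00]]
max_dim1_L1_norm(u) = 0.79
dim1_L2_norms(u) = [0.73, 0.08]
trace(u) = 0.78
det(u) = 0.03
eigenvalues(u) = [0.74, 0.04]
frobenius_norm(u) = 0.74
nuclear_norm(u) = 0.78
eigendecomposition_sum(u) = [[0.73, -0.06], [-0.06, 0.01]] + [[0.0, 0.0], [0.00, 0.04]]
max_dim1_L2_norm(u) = 0.73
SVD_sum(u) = [[0.73, -0.06], [-0.06, 0.01]] + [[0.00, 0.00], [0.0, 0.04]]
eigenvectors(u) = [[1.00,  0.09], [-0.09,  1.00]]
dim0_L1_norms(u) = [0.79, 0.11]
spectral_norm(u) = 0.74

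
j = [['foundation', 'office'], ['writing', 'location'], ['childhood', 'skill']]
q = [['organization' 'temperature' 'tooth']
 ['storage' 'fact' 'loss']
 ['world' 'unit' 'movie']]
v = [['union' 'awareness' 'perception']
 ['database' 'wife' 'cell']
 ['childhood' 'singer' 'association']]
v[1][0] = 'database'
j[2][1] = 'skill'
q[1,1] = 'fact'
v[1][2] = 'cell'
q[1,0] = 'storage'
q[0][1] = 'temperature'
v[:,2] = ['perception', 'cell', 'association']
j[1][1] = 'location'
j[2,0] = 'childhood'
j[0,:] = ['foundation', 'office']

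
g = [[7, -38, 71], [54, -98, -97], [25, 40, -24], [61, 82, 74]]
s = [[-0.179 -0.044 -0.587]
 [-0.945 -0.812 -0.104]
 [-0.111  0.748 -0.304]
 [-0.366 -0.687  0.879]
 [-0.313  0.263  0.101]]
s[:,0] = [-0.179, -0.945, -0.111, -0.366, -0.313]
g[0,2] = 71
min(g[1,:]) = -98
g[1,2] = -97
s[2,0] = -0.111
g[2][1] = 40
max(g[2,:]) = 40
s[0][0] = -0.179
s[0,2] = -0.587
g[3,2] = 74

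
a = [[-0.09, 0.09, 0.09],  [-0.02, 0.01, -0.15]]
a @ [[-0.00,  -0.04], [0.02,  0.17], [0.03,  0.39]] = [[0.0,0.05], [-0.00,-0.06]]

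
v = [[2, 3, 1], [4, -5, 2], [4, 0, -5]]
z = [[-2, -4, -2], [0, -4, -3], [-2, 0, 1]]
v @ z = [[-6, -20, -12], [-12, 4, 9], [2, -16, -13]]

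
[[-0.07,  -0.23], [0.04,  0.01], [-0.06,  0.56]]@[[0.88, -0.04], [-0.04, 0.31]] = [[-0.05,  -0.07], [0.03,  0.0], [-0.08,  0.18]]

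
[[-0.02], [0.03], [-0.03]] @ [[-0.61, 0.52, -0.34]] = [[0.01, -0.01, 0.01],[-0.02, 0.02, -0.01],[0.02, -0.02, 0.01]]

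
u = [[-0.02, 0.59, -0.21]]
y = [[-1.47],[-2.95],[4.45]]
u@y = [[-2.65]]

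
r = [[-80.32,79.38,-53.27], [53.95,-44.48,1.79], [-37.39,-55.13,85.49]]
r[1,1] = -44.48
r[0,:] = [-80.32, 79.38, -53.27]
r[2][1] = -55.13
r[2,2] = 85.49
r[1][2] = 1.79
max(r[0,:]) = 79.38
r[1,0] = 53.95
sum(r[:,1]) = -20.230000000000004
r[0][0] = -80.32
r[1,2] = 1.79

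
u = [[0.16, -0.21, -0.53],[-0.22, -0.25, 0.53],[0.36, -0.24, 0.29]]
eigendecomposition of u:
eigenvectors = [[0.65+0.00j,(0.65-0j),(0.46+0j)],[(-0.42-0.17j),(-0.42+0.17j),0.88+0.00j],[0.04-0.61j,0.04+0.61j,0.07+0.00j]]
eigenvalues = [(0.26+0.55j), (0.26-0.55j), (-0.32+0j)]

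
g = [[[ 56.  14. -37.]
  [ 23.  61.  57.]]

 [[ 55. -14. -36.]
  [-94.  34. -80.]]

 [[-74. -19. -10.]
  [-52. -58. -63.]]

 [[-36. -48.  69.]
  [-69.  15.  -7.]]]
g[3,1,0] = -69.0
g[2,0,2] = -10.0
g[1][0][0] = 55.0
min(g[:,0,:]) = -74.0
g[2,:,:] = [[-74.0, -19.0, -10.0], [-52.0, -58.0, -63.0]]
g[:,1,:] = [[23.0, 61.0, 57.0], [-94.0, 34.0, -80.0], [-52.0, -58.0, -63.0], [-69.0, 15.0, -7.0]]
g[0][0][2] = -37.0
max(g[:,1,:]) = 61.0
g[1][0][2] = -36.0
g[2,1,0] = -52.0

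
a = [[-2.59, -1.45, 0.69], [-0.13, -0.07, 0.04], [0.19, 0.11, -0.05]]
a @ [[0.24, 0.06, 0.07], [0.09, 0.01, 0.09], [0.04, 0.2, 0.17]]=[[-0.72, -0.03, -0.19], [-0.04, -0.0, -0.01], [0.05, 0.0, 0.01]]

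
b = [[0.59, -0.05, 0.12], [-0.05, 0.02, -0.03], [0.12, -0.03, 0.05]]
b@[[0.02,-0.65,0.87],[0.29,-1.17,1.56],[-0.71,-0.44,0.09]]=[[-0.09, -0.38, 0.45],[0.03, 0.02, -0.02],[-0.04, -0.06, 0.06]]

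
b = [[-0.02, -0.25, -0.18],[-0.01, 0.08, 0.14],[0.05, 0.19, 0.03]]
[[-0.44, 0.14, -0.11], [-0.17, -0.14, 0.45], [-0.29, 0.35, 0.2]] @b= [[0.0, 0.10, 0.1], [0.03, 0.12, 0.02], [0.01, 0.14, 0.11]]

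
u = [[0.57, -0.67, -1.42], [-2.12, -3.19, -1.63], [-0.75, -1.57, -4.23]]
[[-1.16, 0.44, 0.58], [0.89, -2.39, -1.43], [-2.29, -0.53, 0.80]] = u @ [[-0.53, 0.80, 0.44], [-0.31, 0.28, 0.36], [0.75, -0.12, -0.40]]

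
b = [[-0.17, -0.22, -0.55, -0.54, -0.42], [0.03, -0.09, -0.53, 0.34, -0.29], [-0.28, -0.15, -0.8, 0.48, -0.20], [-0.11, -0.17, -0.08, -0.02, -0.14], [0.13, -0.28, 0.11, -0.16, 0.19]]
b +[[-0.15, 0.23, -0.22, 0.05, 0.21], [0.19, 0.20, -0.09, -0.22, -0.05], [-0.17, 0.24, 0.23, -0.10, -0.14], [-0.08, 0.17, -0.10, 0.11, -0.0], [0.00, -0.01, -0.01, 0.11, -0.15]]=[[-0.32, 0.01, -0.77, -0.49, -0.21],[0.22, 0.11, -0.62, 0.12, -0.34],[-0.45, 0.09, -0.57, 0.38, -0.34],[-0.19, 0.0, -0.18, 0.09, -0.14],[0.13, -0.29, 0.1, -0.05, 0.04]]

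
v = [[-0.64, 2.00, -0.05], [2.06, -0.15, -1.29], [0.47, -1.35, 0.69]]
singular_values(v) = [2.79, 2.21, 0.44]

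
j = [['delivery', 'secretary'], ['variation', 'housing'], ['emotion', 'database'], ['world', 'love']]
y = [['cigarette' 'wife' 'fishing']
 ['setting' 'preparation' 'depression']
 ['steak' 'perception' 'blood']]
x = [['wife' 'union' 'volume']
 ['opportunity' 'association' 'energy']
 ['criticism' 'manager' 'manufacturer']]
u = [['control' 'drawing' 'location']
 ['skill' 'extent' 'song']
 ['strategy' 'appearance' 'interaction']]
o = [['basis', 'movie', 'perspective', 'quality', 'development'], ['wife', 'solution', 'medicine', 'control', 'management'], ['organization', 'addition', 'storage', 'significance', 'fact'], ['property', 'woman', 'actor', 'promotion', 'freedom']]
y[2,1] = 'perception'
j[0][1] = 'secretary'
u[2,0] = 'strategy'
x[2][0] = 'criticism'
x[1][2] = 'energy'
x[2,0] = 'criticism'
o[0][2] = 'perspective'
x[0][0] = 'wife'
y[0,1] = 'wife'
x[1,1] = 'association'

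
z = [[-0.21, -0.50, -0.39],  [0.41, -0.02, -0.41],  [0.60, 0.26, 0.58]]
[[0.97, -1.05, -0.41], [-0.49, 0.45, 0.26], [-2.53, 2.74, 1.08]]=z @ [[-2.84, 2.99, 1.27], [0.56, -0.65, -0.21], [-1.68, 1.92, 0.64]]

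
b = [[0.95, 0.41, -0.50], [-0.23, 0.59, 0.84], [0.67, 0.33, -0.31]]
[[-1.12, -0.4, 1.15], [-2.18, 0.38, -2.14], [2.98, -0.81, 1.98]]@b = [[-0.2, -0.32, -0.13], [-3.59, -1.38, 2.07], [4.34, 1.4, -2.78]]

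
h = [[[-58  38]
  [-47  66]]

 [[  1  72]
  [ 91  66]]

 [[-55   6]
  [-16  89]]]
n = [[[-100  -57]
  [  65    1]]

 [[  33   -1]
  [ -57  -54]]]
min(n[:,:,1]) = -57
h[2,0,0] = -55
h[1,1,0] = 91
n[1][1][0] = -57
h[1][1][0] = 91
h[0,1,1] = 66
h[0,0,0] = -58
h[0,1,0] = -47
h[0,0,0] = -58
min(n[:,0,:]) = -100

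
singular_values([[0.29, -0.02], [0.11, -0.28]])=[0.35, 0.22]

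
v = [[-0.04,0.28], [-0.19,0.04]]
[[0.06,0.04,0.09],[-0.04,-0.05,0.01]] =v @ [[0.28, 0.28, 0.02], [0.24, 0.18, 0.34]]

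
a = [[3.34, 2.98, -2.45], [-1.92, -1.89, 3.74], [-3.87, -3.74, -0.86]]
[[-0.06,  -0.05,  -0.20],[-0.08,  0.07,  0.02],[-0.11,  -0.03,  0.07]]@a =[[0.67, 0.66, 0.13], [-0.48, -0.45, 0.44], [-0.58, -0.53, 0.1]]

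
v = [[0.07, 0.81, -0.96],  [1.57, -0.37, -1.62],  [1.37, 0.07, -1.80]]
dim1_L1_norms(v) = [1.84, 3.56, 3.24]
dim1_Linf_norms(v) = [0.96, 1.62, 1.8]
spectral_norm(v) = 3.28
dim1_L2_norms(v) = [1.26, 2.29, 2.26]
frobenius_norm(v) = 3.45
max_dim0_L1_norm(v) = 4.38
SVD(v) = [[-0.24, 0.91, -0.33],[-0.68, -0.40, -0.61],[-0.69, 0.08, 0.72]] @ diag([3.284429000324534, 1.069089727969264, 0.013164170227823055]) @ [[-0.62, 0.0, 0.79], [-0.43, 0.84, -0.34], [0.66, 0.55, 0.52]]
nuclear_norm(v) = 4.37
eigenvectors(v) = [[-0.01, 0.66, 0.66],[0.77, 0.52, 0.44],[0.64, 0.55, 0.61]]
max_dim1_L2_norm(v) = 2.29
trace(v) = -2.10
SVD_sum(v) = [[0.49, -0.0, -0.62],[1.39, -0.01, -1.76],[1.4, -0.01, -1.78]] + [[-0.42, 0.81, -0.33], [0.19, -0.36, 0.15], [-0.04, 0.07, -0.03]] + [[-0.00, -0.00, -0.00], [-0.01, -0.0, -0.0], [0.01, 0.01, 0.0]]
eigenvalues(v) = [-1.73, -0.1, -0.28]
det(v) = -0.05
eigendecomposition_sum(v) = [[-0.01, 0.01, 0.01], [1.54, -0.86, -1.03], [1.28, -0.72, -0.85]] + [[-0.19, -0.44, 0.52], [-0.15, -0.34, 0.41], [-0.16, -0.36, 0.44]] + [[0.27, 1.24, -1.49], [0.18, 0.84, -1.01], [0.25, 1.15, -1.39]]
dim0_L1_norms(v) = [3.01, 1.25, 4.38]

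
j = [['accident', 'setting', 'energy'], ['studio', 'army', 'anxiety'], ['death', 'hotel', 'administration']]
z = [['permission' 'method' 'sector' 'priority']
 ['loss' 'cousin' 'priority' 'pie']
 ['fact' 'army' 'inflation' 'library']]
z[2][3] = 'library'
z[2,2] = 'inflation'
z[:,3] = ['priority', 'pie', 'library']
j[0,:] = ['accident', 'setting', 'energy']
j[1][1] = 'army'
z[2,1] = 'army'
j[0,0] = 'accident'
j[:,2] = ['energy', 'anxiety', 'administration']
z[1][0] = 'loss'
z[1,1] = 'cousin'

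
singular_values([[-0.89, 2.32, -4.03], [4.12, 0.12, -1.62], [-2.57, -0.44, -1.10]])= [4.95, 4.94, 1.11]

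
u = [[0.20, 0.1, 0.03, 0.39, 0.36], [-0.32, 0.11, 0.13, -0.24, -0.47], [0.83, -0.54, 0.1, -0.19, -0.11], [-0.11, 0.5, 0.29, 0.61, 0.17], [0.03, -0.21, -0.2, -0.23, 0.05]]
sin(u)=[[0.2, 0.09, 0.02, 0.38, 0.36], [-0.34, 0.12, 0.13, -0.23, -0.47], [0.82, -0.56, 0.1, -0.24, -0.16], [-0.13, 0.50, 0.27, 0.61, 0.19], [0.05, -0.21, -0.19, -0.22, 0.05]]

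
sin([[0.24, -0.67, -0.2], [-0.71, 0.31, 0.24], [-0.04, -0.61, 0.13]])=[[0.19, -0.62, -0.17],[-0.64, 0.27, 0.21],[-0.08, -0.56, 0.16]]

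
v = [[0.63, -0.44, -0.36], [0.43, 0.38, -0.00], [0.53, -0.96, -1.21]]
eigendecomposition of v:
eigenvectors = [[-0.19+0.00j,(0.07+0.54j),(0.07-0.54j)],[(0.06+0j),0.72+0.00j,(0.72-0j)],[-0.98+0.00j,(-0.35+0.25j),-0.35-0.25j]]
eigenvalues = [(-1.05+0j), (0.42+0.32j), (0.42-0.32j)]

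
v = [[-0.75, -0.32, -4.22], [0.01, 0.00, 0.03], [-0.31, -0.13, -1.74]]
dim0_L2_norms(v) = [0.81, 0.35, 4.56]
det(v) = -0.00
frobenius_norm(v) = 4.65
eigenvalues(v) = [(-2.49+0j), (-0+0j), (-0-0j)]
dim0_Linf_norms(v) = [0.75, 0.32, 4.22]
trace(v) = -2.49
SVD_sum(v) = [[-0.75, -0.32, -4.22], [0.01, 0.00, 0.03], [-0.31, -0.13, -1.74]] + [[0.0,-0.0,-0.0], [0.00,-0.00,-0.00], [-0.0,0.00,0.0]] + [[-0.0, -0.00, 0.0],  [0.00, 0.00, -0.0],  [0.00, 0.0, -0.00]]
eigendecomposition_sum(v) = [[-0.75+0.00j,-0.32+0.00j,-4.22+0.00j],[0.01-0.00j,-0j,0.04-0.00j],[-0.31+0.00j,(-0.13+0j),-1.74+0.00j]] + [[0.00+0.00j, -0.00-0.00j, (-0-0j)], [0j, (-0+0j), (-0-0j)], [-0.00-0.00j, 0.00-0.00j, 0j]] + [[0.00-0.00j, (-0+0j), -0.00+0.00j], [-0j, (-0-0j), -0.00+0.00j], [(-0+0j), 0j, 0.00-0.00j]]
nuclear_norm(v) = 4.66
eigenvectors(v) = [[-0.92+0.00j,-0.24-0.57j,(-0.24+0.57j)], [0.01+0.00j,-0.77+0.00j,(-0.77-0j)], [-0.38+0.00j,(0.1+0.1j),(0.1-0.1j)]]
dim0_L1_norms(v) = [1.07, 0.45, 5.99]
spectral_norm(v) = 4.65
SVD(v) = [[-0.92, -0.11, -0.36], [0.01, -0.96, 0.28], [-0.38, 0.26, 0.89]] @ diag([4.649179473003837, 0.005355132859943439, 0.0012451312472469957]) @ [[0.17, 0.07, 0.98], [-0.85, 0.51, 0.11], [0.49, 0.86, -0.15]]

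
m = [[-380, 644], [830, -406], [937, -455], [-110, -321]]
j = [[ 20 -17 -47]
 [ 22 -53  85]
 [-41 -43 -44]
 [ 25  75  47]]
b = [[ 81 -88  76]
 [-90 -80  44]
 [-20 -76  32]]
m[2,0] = 937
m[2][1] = -455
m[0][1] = 644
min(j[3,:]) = 25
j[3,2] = 47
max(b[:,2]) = 76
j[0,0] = 20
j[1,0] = 22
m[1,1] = -406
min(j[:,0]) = -41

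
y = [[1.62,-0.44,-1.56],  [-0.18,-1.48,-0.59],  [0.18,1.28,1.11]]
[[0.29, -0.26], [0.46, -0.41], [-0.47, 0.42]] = y @[[0.00, -0.00], [-0.27, 0.24], [-0.11, 0.10]]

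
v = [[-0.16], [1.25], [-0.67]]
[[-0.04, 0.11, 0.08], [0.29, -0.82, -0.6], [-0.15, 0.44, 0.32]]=v @ [[0.23, -0.66, -0.48]]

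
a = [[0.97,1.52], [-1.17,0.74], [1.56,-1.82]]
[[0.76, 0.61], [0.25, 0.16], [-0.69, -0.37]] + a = [[1.73, 2.13], [-0.92, 0.90], [0.87, -2.19]]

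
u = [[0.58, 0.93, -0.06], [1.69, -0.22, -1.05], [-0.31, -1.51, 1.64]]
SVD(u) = [[-0.3, 0.15, 0.94], [-0.56, -0.83, -0.04], [0.77, -0.54, 0.33]] @ diag([2.6651266461924474, 1.614068545930144, 0.7547070218263122]) @ [[-0.51, -0.5, 0.70], [-0.71, 0.71, -0.02], [0.49, 0.51, 0.71]]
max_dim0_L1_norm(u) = 2.75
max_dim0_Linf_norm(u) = 1.69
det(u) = -3.25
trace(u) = 2.00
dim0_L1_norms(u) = [2.58, 2.66, 2.75]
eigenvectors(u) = [[0.38, -0.62, -0.25], [-0.85, -0.25, -0.47], [-0.38, -0.74, 0.85]]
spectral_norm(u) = 2.67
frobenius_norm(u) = 3.21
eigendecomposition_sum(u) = [[-0.34, 0.43, 0.14],[0.76, -0.96, -0.31],[0.34, -0.43, -0.14]] + [[0.54, 0.14, 0.23], [0.22, 0.06, 0.09], [0.65, 0.17, 0.28]] + [[0.37, 0.36, -0.43],[0.72, 0.69, -0.83],[-1.3, -1.25, 1.50]]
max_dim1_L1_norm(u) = 3.46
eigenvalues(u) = [-1.44, 0.88, 2.56]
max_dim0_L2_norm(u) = 1.95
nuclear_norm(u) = 5.03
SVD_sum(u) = [[0.41, 0.4, -0.56],[0.76, 0.74, -1.05],[-1.05, -1.02, 1.45]] + [[-0.17, 0.17, -0.0], [0.95, -0.94, 0.02], [0.62, -0.61, 0.01]] + [[0.35, 0.36, 0.51],[-0.02, -0.02, -0.02],[0.12, 0.13, 0.18]]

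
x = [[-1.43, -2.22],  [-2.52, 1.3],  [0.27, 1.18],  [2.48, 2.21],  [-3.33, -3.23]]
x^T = [[-1.43, -2.52, 0.27, 2.48, -3.33], [-2.22, 1.3, 1.18, 2.21, -3.23]]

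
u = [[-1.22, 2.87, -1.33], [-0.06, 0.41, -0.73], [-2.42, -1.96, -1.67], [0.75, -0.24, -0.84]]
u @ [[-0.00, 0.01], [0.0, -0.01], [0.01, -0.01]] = [[-0.01, -0.03], [-0.01, 0.00], [-0.02, 0.01], [-0.01, 0.02]]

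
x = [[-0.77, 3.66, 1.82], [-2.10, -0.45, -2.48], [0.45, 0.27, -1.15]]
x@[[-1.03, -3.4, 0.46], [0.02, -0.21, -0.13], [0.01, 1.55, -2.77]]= [[0.88, 4.67, -5.87], [2.13, 3.39, 5.96], [-0.47, -3.37, 3.36]]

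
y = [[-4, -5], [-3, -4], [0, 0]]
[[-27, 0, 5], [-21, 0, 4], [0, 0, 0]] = y@[[3, 0, 0], [3, 0, -1]]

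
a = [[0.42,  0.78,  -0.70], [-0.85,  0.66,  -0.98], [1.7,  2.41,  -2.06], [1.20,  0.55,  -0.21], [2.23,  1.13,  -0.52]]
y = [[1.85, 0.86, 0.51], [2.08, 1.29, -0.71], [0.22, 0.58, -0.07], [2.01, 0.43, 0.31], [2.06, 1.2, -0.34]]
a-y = [[-1.43, -0.08, -1.21], [-2.93, -0.63, -0.27], [1.48, 1.83, -1.99], [-0.81, 0.12, -0.52], [0.17, -0.07, -0.18]]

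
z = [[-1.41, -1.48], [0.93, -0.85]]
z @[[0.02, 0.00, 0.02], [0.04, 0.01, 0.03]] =[[-0.09, -0.01, -0.07], [-0.02, -0.01, -0.01]]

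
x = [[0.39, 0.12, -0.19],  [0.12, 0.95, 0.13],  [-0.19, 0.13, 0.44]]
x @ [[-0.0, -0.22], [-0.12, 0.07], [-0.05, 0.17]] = [[-0.00, -0.11], [-0.12, 0.06], [-0.04, 0.13]]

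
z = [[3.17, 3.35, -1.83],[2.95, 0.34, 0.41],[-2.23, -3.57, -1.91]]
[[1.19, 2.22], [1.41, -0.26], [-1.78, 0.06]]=z@[[0.43, -0.04],[0.09, 0.35],[0.26, -0.64]]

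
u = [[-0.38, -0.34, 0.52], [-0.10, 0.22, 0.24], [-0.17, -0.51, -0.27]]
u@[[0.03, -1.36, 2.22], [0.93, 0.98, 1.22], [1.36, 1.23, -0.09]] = [[0.38, 0.82, -1.31], [0.53, 0.65, 0.02], [-0.85, -0.6, -0.98]]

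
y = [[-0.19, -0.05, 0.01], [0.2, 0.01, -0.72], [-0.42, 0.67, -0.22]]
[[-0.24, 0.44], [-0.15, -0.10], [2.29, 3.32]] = y @ [[0.30, -3.07], [3.72, 2.8], [0.35, -0.68]]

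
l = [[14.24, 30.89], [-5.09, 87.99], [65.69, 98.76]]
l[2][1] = 98.76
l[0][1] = 30.89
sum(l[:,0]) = 74.84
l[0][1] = 30.89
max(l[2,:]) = 98.76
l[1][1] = 87.99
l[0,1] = 30.89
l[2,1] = 98.76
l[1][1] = 87.99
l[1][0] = -5.09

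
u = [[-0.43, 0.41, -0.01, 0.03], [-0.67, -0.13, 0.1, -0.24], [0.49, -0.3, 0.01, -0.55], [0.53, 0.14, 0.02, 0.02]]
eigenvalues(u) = [(-0.2+0.46j), (-0.2-0.46j), (-0.06+0.26j), (-0.06-0.26j)]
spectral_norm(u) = 1.10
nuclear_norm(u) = 2.21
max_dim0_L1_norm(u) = 2.12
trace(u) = -0.53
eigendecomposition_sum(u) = [[-0.24+0.19j, 0.27+0.15j, -0.07j, 0.08+0.12j], [-0.36-0.17j, (-0.02+0.41j), 0.08-0.04j, (-0.1+0.16j)], [(0.17+0.29j), (0.2-0.27j), (-0.07-0.01j), 0.15-0.06j], [(0.29+0.24j), (0.1-0.37j), (-0.08+0.02j), (0.13-0.12j)]] + [[(-0.24-0.19j), (0.27-0.15j), 0.07j, (0.08-0.12j)], [(-0.36+0.17j), (-0.02-0.41j), (0.08+0.04j), (-0.1-0.16j)], [0.17-0.29j, (0.2+0.27j), (-0.07+0.01j), (0.15+0.06j)], [(0.29-0.24j), 0.10+0.37j, (-0.08-0.02j), 0.13+0.12j]] + [[0.02-0.00j, -0.07-0.03j, (-0.01+0.03j), -0.06-0.06j],  [0.03+0.01j, (-0.05-0.08j), (-0.03+0.03j), (-0.02-0.11j)],  [0.08-0.09j, (-0.35+0.1j), 0.08+0.15j, (-0.42-0.04j)],  [-0.03-0.06j, (-0.03+0.2j), 0.09-0.00j, (-0.12+0.2j)]] + [[(0.02+0j),-0.07+0.03j,(-0.01-0.03j),(-0.06+0.06j)], [(0.03-0.01j),-0.05+0.08j,(-0.03-0.03j),-0.02+0.11j], [(0.08+0.09j),-0.35-0.10j,0.08-0.15j,-0.42+0.04j], [(-0.03+0.06j),-0.03-0.20j,(0.09+0j),-0.12-0.20j]]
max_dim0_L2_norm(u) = 1.07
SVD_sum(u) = [[-0.48, 0.11, 0.02, 0.09], [-0.56, 0.12, 0.02, 0.1], [0.61, -0.13, -0.02, -0.11], [0.46, -0.10, -0.01, -0.08]] + [[0.04, 0.09, -0.01, 0.12], [-0.12, -0.26, 0.04, -0.34], [-0.12, -0.28, 0.04, -0.35], [0.06, 0.14, -0.02, 0.18]] + [[0.02, 0.21, 0.01, -0.17], [0.0, 0.01, 0.00, -0.01], [0.01, 0.11, 0.0, -0.09], [0.01, 0.1, 0.0, -0.08]] + [[-0.00, -0.00, -0.02, -0.0], [0.0, 0.0, 0.04, 0.0], [-0.0, -0.00, -0.02, -0.00], [0.00, 0.00, 0.05, 0.0]]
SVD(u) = [[-0.46,0.22,-0.82,-0.25], [-0.52,-0.63,-0.05,0.57], [0.57,-0.66,-0.42,-0.24], [0.43,0.34,-0.38,0.75]] @ diag([1.10092477392953, 0.7019675410695416, 0.3338033175391727, 0.07198304406481164]) @ [[0.96, -0.21, -0.03, -0.18],  [0.27, 0.59, -0.09, 0.75],  [-0.05, -0.78, -0.02, 0.63],  [0.05, 0.03, 0.99, 0.08]]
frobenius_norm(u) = 1.35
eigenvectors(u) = [[(-0.19+0.38j), -0.19-0.38j, (0.13+0.11j), (0.13-0.11j)], [-0.57+0.00j, (-0.57-0j), 0.06+0.21j, (0.06-0.21j)], [(0.38+0.27j), 0.38-0.27j, 0.84+0.00j, (0.84-0j)], [0.51+0.12j, (0.51-0.12j), 0.20-0.42j, 0.20+0.42j]]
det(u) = 0.02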